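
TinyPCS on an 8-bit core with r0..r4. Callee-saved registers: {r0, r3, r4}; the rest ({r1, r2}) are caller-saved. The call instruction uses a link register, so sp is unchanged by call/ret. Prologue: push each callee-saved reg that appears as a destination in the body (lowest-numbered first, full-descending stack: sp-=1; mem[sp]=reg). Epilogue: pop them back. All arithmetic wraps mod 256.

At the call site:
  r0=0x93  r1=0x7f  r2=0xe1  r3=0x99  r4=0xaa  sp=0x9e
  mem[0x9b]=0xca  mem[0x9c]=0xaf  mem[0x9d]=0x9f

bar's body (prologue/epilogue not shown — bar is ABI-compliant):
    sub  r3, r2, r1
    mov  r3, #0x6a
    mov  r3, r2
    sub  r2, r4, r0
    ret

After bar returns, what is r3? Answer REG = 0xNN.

REG = 0x99

prologue: push r3 -> mem[0x9d]=0x99, sp=0x9d
body[0] sub  r3, r2, r1 -> r3=0x62
body[1] mov  r3, #0x6a -> r3=0x6a
body[2] mov  r3, r2 -> r3=0xe1
body[3] sub  r2, r4, r0 -> r2=0x17
epilogue: pop r3=0x99, sp=0x9e
r3 is callee-saved -> restored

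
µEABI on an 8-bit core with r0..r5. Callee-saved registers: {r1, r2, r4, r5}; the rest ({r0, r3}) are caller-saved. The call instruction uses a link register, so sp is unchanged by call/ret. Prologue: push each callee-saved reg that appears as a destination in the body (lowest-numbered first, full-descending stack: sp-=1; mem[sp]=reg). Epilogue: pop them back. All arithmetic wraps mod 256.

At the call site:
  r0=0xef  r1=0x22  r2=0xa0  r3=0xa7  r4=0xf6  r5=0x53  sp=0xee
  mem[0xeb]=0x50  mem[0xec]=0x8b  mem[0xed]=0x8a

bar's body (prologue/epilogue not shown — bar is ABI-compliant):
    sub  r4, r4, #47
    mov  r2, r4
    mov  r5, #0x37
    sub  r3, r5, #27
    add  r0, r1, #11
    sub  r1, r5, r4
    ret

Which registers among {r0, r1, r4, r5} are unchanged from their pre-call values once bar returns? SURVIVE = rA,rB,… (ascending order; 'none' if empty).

prologue: push r1 → mem[0xed]=0x22, sp=0xed
prologue: push r2 → mem[0xec]=0xa0, sp=0xec
prologue: push r4 → mem[0xeb]=0xf6, sp=0xeb
prologue: push r5 → mem[0xea]=0x53, sp=0xea
body[0] sub  r4, r4, #47 → r4=0xc7
body[1] mov  r2, r4 → r2=0xc7
body[2] mov  r5, #0x37 → r5=0x37
body[3] sub  r3, r5, #27 → r3=0x1c
body[4] add  r0, r1, #11 → r0=0x2d
body[5] sub  r1, r5, r4 → r1=0x70
epilogue: pop r5=0x53, sp=0xeb
epilogue: pop r4=0xf6, sp=0xec
epilogue: pop r2=0xa0, sp=0xed
epilogue: pop r1=0x22, sp=0xee
r0: caller-saved, written=True
r1: callee-saved, written=True
r4: callee-saved, written=True
r5: callee-saved, written=True

SURVIVE = r1,r4,r5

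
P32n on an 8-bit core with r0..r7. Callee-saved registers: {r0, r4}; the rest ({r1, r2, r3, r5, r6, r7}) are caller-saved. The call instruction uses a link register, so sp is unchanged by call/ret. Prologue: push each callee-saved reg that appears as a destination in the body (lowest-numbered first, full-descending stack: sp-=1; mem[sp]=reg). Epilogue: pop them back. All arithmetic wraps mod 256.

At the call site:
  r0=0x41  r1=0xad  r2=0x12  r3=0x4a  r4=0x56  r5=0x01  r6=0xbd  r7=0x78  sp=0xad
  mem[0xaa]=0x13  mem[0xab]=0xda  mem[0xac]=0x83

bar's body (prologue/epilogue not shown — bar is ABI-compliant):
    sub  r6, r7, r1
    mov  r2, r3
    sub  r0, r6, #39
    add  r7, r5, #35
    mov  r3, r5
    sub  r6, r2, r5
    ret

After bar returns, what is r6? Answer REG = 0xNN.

prologue: push r0 -> mem[0xac]=0x41, sp=0xac
body[0] sub  r6, r7, r1 -> r6=0xcb
body[1] mov  r2, r3 -> r2=0x4a
body[2] sub  r0, r6, #39 -> r0=0xa4
body[3] add  r7, r5, #35 -> r7=0x24
body[4] mov  r3, r5 -> r3=0x01
body[5] sub  r6, r2, r5 -> r6=0x49
epilogue: pop r0=0x41, sp=0xad
r6 is caller-saved -> body value

REG = 0x49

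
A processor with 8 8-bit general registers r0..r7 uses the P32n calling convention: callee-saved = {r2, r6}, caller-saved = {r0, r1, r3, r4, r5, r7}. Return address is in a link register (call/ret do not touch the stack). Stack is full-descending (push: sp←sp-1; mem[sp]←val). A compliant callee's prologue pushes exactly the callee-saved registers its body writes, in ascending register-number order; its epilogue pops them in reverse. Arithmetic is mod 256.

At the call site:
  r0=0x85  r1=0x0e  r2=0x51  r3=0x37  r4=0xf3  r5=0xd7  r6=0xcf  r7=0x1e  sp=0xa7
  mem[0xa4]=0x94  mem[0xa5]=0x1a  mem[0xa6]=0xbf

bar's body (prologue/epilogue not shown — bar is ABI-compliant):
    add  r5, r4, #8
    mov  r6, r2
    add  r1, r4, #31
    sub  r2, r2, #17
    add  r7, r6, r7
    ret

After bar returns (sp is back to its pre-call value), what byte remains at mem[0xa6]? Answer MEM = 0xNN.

MEM = 0x51

prologue: push r2 -> mem[0xa6]=0x51, sp=0xa6
prologue: push r6 -> mem[0xa5]=0xcf, sp=0xa5
body[0] add  r5, r4, #8 -> r5=0xfb
body[1] mov  r6, r2 -> r6=0x51
body[2] add  r1, r4, #31 -> r1=0x12
body[3] sub  r2, r2, #17 -> r2=0x40
body[4] add  r7, r6, r7 -> r7=0x6f
epilogue: pop r6=0xcf, sp=0xa6
epilogue: pop r2=0x51, sp=0xa7
prologue pushed ['r2', 'r6'] at ['0xa6', '0xa5']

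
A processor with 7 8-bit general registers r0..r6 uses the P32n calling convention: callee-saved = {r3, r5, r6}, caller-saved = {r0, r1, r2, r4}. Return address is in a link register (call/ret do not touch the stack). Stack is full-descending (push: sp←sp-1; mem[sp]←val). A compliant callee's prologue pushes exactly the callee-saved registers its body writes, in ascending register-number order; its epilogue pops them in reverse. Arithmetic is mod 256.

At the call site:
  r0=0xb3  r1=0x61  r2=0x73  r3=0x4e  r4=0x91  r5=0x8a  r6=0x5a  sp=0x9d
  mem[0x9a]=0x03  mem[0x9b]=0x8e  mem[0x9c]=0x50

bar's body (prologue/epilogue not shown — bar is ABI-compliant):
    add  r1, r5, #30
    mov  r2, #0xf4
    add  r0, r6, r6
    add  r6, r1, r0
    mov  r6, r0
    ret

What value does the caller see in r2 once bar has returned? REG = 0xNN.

REG = 0xf4

prologue: push r6 → mem[0x9c]=0x5a, sp=0x9c
body[0] add  r1, r5, #30 → r1=0xa8
body[1] mov  r2, #0xf4 → r2=0xf4
body[2] add  r0, r6, r6 → r0=0xb4
body[3] add  r6, r1, r0 → r6=0x5c
body[4] mov  r6, r0 → r6=0xb4
epilogue: pop r6=0x5a, sp=0x9d
r2 is caller-saved → body value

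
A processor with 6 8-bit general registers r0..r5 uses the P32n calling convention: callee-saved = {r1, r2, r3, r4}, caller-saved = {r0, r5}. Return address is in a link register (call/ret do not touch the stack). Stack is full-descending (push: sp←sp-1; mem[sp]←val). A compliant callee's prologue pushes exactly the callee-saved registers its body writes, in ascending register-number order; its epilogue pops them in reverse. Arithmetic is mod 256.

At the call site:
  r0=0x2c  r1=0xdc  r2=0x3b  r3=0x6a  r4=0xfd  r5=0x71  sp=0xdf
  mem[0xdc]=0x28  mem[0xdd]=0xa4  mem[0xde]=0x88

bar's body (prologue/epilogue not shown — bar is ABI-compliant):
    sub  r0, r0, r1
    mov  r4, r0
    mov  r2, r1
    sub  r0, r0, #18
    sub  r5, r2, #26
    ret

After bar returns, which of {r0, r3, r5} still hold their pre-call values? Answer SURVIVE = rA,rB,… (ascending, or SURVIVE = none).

SURVIVE = r3

prologue: push r2 → mem[0xde]=0x3b, sp=0xde
prologue: push r4 → mem[0xdd]=0xfd, sp=0xdd
body[0] sub  r0, r0, r1 → r0=0x50
body[1] mov  r4, r0 → r4=0x50
body[2] mov  r2, r1 → r2=0xdc
body[3] sub  r0, r0, #18 → r0=0x3e
body[4] sub  r5, r2, #26 → r5=0xc2
epilogue: pop r4=0xfd, sp=0xde
epilogue: pop r2=0x3b, sp=0xdf
r0: caller-saved, written=True
r3: callee-saved, written=False
r5: caller-saved, written=True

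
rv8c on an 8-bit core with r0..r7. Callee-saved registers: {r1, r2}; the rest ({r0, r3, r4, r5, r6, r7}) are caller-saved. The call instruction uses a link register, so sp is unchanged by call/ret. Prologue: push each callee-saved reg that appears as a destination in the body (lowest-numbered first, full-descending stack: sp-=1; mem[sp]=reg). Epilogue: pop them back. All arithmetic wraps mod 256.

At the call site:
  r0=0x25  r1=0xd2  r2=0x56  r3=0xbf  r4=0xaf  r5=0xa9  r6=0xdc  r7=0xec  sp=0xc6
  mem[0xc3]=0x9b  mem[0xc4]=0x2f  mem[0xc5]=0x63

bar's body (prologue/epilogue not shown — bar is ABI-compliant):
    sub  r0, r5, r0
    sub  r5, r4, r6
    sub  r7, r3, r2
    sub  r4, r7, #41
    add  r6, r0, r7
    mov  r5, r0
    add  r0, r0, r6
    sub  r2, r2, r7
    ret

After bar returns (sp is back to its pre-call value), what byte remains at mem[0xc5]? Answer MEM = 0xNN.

prologue: push r2 -> mem[0xc5]=0x56, sp=0xc5
body[0] sub  r0, r5, r0 -> r0=0x84
body[1] sub  r5, r4, r6 -> r5=0xd3
body[2] sub  r7, r3, r2 -> r7=0x69
body[3] sub  r4, r7, #41 -> r4=0x40
body[4] add  r6, r0, r7 -> r6=0xed
body[5] mov  r5, r0 -> r5=0x84
body[6] add  r0, r0, r6 -> r0=0x71
body[7] sub  r2, r2, r7 -> r2=0xed
epilogue: pop r2=0x56, sp=0xc6
prologue pushed ['r2'] at ['0xc5']

MEM = 0x56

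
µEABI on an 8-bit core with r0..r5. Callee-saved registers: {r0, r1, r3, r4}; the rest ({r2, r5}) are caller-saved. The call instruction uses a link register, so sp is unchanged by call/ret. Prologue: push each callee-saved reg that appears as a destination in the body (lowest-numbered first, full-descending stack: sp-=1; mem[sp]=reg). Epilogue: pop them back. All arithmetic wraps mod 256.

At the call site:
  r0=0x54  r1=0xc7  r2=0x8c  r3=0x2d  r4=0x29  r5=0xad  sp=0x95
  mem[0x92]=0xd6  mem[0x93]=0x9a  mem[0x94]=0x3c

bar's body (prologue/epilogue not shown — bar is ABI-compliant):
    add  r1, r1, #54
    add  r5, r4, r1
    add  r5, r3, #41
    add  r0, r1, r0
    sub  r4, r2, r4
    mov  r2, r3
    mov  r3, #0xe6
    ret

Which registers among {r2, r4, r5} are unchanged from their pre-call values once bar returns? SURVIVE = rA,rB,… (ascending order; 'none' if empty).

SURVIVE = r4

prologue: push r0 → mem[0x94]=0x54, sp=0x94
prologue: push r1 → mem[0x93]=0xc7, sp=0x93
prologue: push r3 → mem[0x92]=0x2d, sp=0x92
prologue: push r4 → mem[0x91]=0x29, sp=0x91
body[0] add  r1, r1, #54 → r1=0xfd
body[1] add  r5, r4, r1 → r5=0x26
body[2] add  r5, r3, #41 → r5=0x56
body[3] add  r0, r1, r0 → r0=0x51
body[4] sub  r4, r2, r4 → r4=0x63
body[5] mov  r2, r3 → r2=0x2d
body[6] mov  r3, #0xe6 → r3=0xe6
epilogue: pop r4=0x29, sp=0x92
epilogue: pop r3=0x2d, sp=0x93
epilogue: pop r1=0xc7, sp=0x94
epilogue: pop r0=0x54, sp=0x95
r2: caller-saved, written=True
r4: callee-saved, written=True
r5: caller-saved, written=True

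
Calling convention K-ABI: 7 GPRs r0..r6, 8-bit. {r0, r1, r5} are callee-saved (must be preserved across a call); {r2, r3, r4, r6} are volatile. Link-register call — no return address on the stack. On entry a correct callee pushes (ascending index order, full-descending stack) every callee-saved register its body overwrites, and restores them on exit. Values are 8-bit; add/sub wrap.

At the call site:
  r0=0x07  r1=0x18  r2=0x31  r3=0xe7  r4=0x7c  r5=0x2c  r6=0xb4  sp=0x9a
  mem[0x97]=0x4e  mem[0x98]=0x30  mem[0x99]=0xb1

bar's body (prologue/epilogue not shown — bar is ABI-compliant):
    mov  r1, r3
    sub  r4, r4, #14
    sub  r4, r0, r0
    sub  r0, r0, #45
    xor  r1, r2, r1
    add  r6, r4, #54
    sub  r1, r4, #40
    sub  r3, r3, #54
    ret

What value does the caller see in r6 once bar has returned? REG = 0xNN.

REG = 0x36

prologue: push r0 → mem[0x99]=0x07, sp=0x99
prologue: push r1 → mem[0x98]=0x18, sp=0x98
body[0] mov  r1, r3 → r1=0xe7
body[1] sub  r4, r4, #14 → r4=0x6e
body[2] sub  r4, r0, r0 → r4=0x00
body[3] sub  r0, r0, #45 → r0=0xda
body[4] xor  r1, r2, r1 → r1=0xd6
body[5] add  r6, r4, #54 → r6=0x36
body[6] sub  r1, r4, #40 → r1=0xd8
body[7] sub  r3, r3, #54 → r3=0xb1
epilogue: pop r1=0x18, sp=0x99
epilogue: pop r0=0x07, sp=0x9a
r6 is caller-saved → body value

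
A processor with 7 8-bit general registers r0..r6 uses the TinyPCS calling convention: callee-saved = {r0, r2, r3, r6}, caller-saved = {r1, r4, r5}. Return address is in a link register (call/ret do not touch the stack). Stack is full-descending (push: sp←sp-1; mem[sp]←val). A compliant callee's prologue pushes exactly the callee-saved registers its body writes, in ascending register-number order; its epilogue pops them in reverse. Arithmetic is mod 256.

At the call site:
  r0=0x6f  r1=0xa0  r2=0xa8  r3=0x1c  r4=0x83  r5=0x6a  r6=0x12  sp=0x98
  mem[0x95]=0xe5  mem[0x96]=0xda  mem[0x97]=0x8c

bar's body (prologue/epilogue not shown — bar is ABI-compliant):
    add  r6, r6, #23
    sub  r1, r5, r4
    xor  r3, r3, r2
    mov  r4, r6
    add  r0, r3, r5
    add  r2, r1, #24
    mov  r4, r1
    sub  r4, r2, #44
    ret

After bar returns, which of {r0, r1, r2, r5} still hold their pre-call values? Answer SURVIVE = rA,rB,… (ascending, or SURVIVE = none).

prologue: push r0 -> mem[0x97]=0x6f, sp=0x97
prologue: push r2 -> mem[0x96]=0xa8, sp=0x96
prologue: push r3 -> mem[0x95]=0x1c, sp=0x95
prologue: push r6 -> mem[0x94]=0x12, sp=0x94
body[0] add  r6, r6, #23 -> r6=0x29
body[1] sub  r1, r5, r4 -> r1=0xe7
body[2] xor  r3, r3, r2 -> r3=0xb4
body[3] mov  r4, r6 -> r4=0x29
body[4] add  r0, r3, r5 -> r0=0x1e
body[5] add  r2, r1, #24 -> r2=0xff
body[6] mov  r4, r1 -> r4=0xe7
body[7] sub  r4, r2, #44 -> r4=0xd3
epilogue: pop r6=0x12, sp=0x95
epilogue: pop r3=0x1c, sp=0x96
epilogue: pop r2=0xa8, sp=0x97
epilogue: pop r0=0x6f, sp=0x98
r0: callee-saved, written=True
r1: caller-saved, written=True
r2: callee-saved, written=True
r5: caller-saved, written=False

SURVIVE = r0,r2,r5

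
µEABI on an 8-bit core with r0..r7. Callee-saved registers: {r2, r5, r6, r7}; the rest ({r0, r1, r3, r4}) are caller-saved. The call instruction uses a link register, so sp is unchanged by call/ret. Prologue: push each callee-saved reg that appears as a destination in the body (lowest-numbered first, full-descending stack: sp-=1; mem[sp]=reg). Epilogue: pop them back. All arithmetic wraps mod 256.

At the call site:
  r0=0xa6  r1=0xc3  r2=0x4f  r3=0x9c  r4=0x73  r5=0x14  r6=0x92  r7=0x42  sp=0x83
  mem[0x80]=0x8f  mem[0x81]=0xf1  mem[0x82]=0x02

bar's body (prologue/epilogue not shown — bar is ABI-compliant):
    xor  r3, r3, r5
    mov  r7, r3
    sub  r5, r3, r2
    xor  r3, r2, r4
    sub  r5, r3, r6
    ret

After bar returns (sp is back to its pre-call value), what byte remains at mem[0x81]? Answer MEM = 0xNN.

prologue: push r5 -> mem[0x82]=0x14, sp=0x82
prologue: push r7 -> mem[0x81]=0x42, sp=0x81
body[0] xor  r3, r3, r5 -> r3=0x88
body[1] mov  r7, r3 -> r7=0x88
body[2] sub  r5, r3, r2 -> r5=0x39
body[3] xor  r3, r2, r4 -> r3=0x3c
body[4] sub  r5, r3, r6 -> r5=0xaa
epilogue: pop r7=0x42, sp=0x82
epilogue: pop r5=0x14, sp=0x83
prologue pushed ['r5', 'r7'] at ['0x82', '0x81']

MEM = 0x42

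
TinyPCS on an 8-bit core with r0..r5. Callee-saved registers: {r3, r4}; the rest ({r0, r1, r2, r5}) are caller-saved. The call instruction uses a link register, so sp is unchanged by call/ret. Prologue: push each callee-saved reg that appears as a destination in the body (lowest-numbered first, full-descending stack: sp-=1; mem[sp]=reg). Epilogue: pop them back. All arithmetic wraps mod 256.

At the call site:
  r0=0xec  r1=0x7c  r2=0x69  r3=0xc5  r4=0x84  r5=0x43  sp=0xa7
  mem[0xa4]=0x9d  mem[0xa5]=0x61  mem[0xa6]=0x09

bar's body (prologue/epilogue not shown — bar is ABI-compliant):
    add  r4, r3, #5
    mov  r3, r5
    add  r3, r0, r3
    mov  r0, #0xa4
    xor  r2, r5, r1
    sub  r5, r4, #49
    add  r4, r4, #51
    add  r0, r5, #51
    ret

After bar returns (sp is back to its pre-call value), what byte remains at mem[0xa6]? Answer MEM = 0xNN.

MEM = 0xc5

prologue: push r3 -> mem[0xa6]=0xc5, sp=0xa6
prologue: push r4 -> mem[0xa5]=0x84, sp=0xa5
body[0] add  r4, r3, #5 -> r4=0xca
body[1] mov  r3, r5 -> r3=0x43
body[2] add  r3, r0, r3 -> r3=0x2f
body[3] mov  r0, #0xa4 -> r0=0xa4
body[4] xor  r2, r5, r1 -> r2=0x3f
body[5] sub  r5, r4, #49 -> r5=0x99
body[6] add  r4, r4, #51 -> r4=0xfd
body[7] add  r0, r5, #51 -> r0=0xcc
epilogue: pop r4=0x84, sp=0xa6
epilogue: pop r3=0xc5, sp=0xa7
prologue pushed ['r3', 'r4'] at ['0xa6', '0xa5']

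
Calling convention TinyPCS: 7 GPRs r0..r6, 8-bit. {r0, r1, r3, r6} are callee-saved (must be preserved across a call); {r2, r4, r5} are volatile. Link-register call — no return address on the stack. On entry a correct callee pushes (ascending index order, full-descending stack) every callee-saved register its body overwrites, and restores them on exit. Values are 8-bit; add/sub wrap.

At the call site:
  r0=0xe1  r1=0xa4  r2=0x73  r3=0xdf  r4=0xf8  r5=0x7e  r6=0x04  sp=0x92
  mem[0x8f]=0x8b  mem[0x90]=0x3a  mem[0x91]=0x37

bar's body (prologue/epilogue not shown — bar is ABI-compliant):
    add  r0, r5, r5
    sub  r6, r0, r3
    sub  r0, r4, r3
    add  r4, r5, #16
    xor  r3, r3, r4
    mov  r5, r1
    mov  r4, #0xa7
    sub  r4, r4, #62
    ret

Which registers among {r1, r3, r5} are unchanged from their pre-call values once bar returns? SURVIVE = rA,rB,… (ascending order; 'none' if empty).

SURVIVE = r1,r3

prologue: push r0 → mem[0x91]=0xe1, sp=0x91
prologue: push r3 → mem[0x90]=0xdf, sp=0x90
prologue: push r6 → mem[0x8f]=0x04, sp=0x8f
body[0] add  r0, r5, r5 → r0=0xfc
body[1] sub  r6, r0, r3 → r6=0x1d
body[2] sub  r0, r4, r3 → r0=0x19
body[3] add  r4, r5, #16 → r4=0x8e
body[4] xor  r3, r3, r4 → r3=0x51
body[5] mov  r5, r1 → r5=0xa4
body[6] mov  r4, #0xa7 → r4=0xa7
body[7] sub  r4, r4, #62 → r4=0x69
epilogue: pop r6=0x04, sp=0x90
epilogue: pop r3=0xdf, sp=0x91
epilogue: pop r0=0xe1, sp=0x92
r1: callee-saved, written=False
r3: callee-saved, written=True
r5: caller-saved, written=True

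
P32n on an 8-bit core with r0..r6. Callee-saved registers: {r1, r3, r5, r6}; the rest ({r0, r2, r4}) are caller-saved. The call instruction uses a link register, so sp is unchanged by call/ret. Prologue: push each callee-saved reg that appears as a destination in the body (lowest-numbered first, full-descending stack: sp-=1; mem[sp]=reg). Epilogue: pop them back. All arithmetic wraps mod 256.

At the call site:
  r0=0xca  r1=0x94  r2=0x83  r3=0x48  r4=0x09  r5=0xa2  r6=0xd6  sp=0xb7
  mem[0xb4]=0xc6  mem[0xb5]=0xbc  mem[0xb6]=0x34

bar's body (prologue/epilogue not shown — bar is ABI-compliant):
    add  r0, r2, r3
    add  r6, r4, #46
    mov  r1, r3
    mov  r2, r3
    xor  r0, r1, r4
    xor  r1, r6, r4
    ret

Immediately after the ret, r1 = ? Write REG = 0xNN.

REG = 0x94

prologue: push r1 -> mem[0xb6]=0x94, sp=0xb6
prologue: push r6 -> mem[0xb5]=0xd6, sp=0xb5
body[0] add  r0, r2, r3 -> r0=0xcb
body[1] add  r6, r4, #46 -> r6=0x37
body[2] mov  r1, r3 -> r1=0x48
body[3] mov  r2, r3 -> r2=0x48
body[4] xor  r0, r1, r4 -> r0=0x41
body[5] xor  r1, r6, r4 -> r1=0x3e
epilogue: pop r6=0xd6, sp=0xb6
epilogue: pop r1=0x94, sp=0xb7
r1 is callee-saved -> restored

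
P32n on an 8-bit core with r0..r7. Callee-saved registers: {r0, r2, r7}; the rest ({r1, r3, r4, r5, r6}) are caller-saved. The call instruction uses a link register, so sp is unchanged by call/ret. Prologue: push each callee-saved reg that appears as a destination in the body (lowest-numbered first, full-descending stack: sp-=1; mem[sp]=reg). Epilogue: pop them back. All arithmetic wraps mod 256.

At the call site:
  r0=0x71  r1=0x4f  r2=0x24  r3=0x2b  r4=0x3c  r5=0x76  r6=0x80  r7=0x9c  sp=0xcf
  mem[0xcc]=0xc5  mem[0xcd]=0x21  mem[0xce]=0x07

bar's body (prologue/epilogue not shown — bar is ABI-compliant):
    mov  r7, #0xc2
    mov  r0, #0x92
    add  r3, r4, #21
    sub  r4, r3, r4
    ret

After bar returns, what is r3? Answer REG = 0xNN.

prologue: push r0 → mem[0xce]=0x71, sp=0xce
prologue: push r7 → mem[0xcd]=0x9c, sp=0xcd
body[0] mov  r7, #0xc2 → r7=0xc2
body[1] mov  r0, #0x92 → r0=0x92
body[2] add  r3, r4, #21 → r3=0x51
body[3] sub  r4, r3, r4 → r4=0x15
epilogue: pop r7=0x9c, sp=0xce
epilogue: pop r0=0x71, sp=0xcf
r3 is caller-saved → body value

REG = 0x51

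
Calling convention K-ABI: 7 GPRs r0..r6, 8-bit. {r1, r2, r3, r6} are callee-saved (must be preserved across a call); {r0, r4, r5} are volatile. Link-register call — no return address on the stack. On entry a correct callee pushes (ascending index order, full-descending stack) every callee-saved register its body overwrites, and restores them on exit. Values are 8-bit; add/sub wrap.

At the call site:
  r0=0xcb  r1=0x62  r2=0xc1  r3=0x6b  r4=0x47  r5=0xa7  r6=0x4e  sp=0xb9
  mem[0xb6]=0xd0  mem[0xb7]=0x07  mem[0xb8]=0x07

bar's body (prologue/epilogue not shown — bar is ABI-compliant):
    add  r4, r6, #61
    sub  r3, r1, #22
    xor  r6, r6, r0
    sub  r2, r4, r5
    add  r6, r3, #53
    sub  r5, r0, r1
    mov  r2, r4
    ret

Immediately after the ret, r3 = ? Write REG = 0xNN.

prologue: push r2 -> mem[0xb8]=0xc1, sp=0xb8
prologue: push r3 -> mem[0xb7]=0x6b, sp=0xb7
prologue: push r6 -> mem[0xb6]=0x4e, sp=0xb6
body[0] add  r4, r6, #61 -> r4=0x8b
body[1] sub  r3, r1, #22 -> r3=0x4c
body[2] xor  r6, r6, r0 -> r6=0x85
body[3] sub  r2, r4, r5 -> r2=0xe4
body[4] add  r6, r3, #53 -> r6=0x81
body[5] sub  r5, r0, r1 -> r5=0x69
body[6] mov  r2, r4 -> r2=0x8b
epilogue: pop r6=0x4e, sp=0xb7
epilogue: pop r3=0x6b, sp=0xb8
epilogue: pop r2=0xc1, sp=0xb9
r3 is callee-saved -> restored

REG = 0x6b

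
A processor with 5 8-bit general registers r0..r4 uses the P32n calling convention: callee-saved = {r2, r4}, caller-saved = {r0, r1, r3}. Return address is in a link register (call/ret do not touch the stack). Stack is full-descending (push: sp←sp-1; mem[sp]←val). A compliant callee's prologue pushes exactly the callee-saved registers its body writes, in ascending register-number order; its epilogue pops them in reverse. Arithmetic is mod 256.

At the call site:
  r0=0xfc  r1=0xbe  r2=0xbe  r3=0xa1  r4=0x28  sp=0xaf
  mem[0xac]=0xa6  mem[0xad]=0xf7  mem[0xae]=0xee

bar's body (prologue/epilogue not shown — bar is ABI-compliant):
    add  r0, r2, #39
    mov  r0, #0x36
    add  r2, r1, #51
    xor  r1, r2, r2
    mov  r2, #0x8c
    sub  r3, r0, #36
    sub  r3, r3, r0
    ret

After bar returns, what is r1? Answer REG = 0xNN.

REG = 0x00

prologue: push r2 → mem[0xae]=0xbe, sp=0xae
body[0] add  r0, r2, #39 → r0=0xe5
body[1] mov  r0, #0x36 → r0=0x36
body[2] add  r2, r1, #51 → r2=0xf1
body[3] xor  r1, r2, r2 → r1=0x00
body[4] mov  r2, #0x8c → r2=0x8c
body[5] sub  r3, r0, #36 → r3=0x12
body[6] sub  r3, r3, r0 → r3=0xdc
epilogue: pop r2=0xbe, sp=0xaf
r1 is caller-saved → body value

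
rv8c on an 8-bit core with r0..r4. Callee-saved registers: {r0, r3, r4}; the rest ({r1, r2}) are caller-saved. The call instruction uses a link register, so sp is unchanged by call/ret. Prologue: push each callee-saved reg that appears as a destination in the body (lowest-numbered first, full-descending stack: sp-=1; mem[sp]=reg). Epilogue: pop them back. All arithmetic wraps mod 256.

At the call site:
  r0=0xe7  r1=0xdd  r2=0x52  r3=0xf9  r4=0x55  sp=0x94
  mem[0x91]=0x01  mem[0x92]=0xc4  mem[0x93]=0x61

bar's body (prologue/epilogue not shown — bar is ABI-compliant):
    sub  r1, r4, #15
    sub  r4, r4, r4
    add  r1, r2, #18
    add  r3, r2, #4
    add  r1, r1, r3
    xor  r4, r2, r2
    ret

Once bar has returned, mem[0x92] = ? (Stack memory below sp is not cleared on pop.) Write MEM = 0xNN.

MEM = 0x55

prologue: push r3 -> mem[0x93]=0xf9, sp=0x93
prologue: push r4 -> mem[0x92]=0x55, sp=0x92
body[0] sub  r1, r4, #15 -> r1=0x46
body[1] sub  r4, r4, r4 -> r4=0x00
body[2] add  r1, r2, #18 -> r1=0x64
body[3] add  r3, r2, #4 -> r3=0x56
body[4] add  r1, r1, r3 -> r1=0xba
body[5] xor  r4, r2, r2 -> r4=0x00
epilogue: pop r4=0x55, sp=0x93
epilogue: pop r3=0xf9, sp=0x94
prologue pushed ['r3', 'r4'] at ['0x93', '0x92']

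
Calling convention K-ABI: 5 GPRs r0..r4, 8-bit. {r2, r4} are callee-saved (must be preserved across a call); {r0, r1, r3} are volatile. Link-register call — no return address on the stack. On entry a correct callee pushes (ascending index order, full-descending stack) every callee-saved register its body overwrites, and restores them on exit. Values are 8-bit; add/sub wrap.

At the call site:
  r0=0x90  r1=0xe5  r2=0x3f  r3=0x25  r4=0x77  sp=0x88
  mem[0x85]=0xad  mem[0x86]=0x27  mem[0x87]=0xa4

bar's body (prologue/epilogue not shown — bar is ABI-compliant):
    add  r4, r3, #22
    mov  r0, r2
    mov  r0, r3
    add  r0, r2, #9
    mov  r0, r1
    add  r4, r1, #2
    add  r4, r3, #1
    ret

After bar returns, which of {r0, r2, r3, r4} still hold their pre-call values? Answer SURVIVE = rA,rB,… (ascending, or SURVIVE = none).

SURVIVE = r2,r3,r4

prologue: push r4 -> mem[0x87]=0x77, sp=0x87
body[0] add  r4, r3, #22 -> r4=0x3b
body[1] mov  r0, r2 -> r0=0x3f
body[2] mov  r0, r3 -> r0=0x25
body[3] add  r0, r2, #9 -> r0=0x48
body[4] mov  r0, r1 -> r0=0xe5
body[5] add  r4, r1, #2 -> r4=0xe7
body[6] add  r4, r3, #1 -> r4=0x26
epilogue: pop r4=0x77, sp=0x88
r0: caller-saved, written=True
r2: callee-saved, written=False
r3: caller-saved, written=False
r4: callee-saved, written=True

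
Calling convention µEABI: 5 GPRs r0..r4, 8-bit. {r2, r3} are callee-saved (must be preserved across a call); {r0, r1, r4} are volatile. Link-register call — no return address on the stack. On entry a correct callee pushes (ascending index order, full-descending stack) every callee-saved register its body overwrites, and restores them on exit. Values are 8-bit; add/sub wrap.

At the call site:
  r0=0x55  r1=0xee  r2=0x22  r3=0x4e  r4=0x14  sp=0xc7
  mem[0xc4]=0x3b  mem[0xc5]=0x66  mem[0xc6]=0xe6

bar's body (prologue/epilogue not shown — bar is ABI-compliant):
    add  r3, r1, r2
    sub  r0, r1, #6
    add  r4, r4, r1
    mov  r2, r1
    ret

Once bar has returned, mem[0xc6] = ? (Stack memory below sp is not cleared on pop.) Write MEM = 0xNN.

prologue: push r2 → mem[0xc6]=0x22, sp=0xc6
prologue: push r3 → mem[0xc5]=0x4e, sp=0xc5
body[0] add  r3, r1, r2 → r3=0x10
body[1] sub  r0, r1, #6 → r0=0xe8
body[2] add  r4, r4, r1 → r4=0x02
body[3] mov  r2, r1 → r2=0xee
epilogue: pop r3=0x4e, sp=0xc6
epilogue: pop r2=0x22, sp=0xc7
prologue pushed ['r2', 'r3'] at ['0xc6', '0xc5']

MEM = 0x22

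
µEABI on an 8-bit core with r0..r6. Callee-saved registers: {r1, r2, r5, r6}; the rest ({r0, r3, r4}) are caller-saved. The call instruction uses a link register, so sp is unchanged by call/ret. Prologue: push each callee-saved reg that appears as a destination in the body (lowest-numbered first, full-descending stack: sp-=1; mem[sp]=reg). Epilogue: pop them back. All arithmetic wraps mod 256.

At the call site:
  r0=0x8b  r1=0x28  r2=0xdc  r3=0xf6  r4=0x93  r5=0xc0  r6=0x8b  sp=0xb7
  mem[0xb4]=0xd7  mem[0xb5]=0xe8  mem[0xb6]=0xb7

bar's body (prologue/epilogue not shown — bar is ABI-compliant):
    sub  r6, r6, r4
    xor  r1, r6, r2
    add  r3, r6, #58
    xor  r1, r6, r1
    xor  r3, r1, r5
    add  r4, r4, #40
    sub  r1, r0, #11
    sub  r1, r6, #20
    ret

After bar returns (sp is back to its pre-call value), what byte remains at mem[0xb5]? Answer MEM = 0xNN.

MEM = 0x8b

prologue: push r1 -> mem[0xb6]=0x28, sp=0xb6
prologue: push r6 -> mem[0xb5]=0x8b, sp=0xb5
body[0] sub  r6, r6, r4 -> r6=0xf8
body[1] xor  r1, r6, r2 -> r1=0x24
body[2] add  r3, r6, #58 -> r3=0x32
body[3] xor  r1, r6, r1 -> r1=0xdc
body[4] xor  r3, r1, r5 -> r3=0x1c
body[5] add  r4, r4, #40 -> r4=0xbb
body[6] sub  r1, r0, #11 -> r1=0x80
body[7] sub  r1, r6, #20 -> r1=0xe4
epilogue: pop r6=0x8b, sp=0xb6
epilogue: pop r1=0x28, sp=0xb7
prologue pushed ['r1', 'r6'] at ['0xb6', '0xb5']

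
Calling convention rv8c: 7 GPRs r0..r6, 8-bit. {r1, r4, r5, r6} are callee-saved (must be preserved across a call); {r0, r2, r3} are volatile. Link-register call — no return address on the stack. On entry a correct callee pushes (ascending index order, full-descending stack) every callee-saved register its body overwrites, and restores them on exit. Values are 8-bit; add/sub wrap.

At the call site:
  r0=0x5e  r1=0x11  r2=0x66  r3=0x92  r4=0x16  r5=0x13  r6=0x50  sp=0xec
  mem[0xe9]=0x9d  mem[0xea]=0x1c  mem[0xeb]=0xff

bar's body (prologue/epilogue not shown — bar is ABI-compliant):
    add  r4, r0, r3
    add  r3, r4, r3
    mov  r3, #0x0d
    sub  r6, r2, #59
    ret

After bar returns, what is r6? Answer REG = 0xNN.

REG = 0x50

prologue: push r4 -> mem[0xeb]=0x16, sp=0xeb
prologue: push r6 -> mem[0xea]=0x50, sp=0xea
body[0] add  r4, r0, r3 -> r4=0xf0
body[1] add  r3, r4, r3 -> r3=0x82
body[2] mov  r3, #0x0d -> r3=0x0d
body[3] sub  r6, r2, #59 -> r6=0x2b
epilogue: pop r6=0x50, sp=0xeb
epilogue: pop r4=0x16, sp=0xec
r6 is callee-saved -> restored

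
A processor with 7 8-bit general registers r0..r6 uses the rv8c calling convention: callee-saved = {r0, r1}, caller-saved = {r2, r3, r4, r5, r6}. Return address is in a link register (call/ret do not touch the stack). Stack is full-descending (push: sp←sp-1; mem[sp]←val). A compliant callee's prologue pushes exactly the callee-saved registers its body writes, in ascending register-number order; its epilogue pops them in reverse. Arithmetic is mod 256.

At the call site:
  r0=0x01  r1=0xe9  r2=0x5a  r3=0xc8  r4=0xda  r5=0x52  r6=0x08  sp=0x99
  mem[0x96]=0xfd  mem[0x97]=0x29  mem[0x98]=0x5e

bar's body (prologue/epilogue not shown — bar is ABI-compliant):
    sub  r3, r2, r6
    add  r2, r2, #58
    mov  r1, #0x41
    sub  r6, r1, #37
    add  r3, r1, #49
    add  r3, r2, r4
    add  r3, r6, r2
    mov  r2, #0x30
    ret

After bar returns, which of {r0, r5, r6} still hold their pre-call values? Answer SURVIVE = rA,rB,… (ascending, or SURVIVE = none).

SURVIVE = r0,r5

prologue: push r1 → mem[0x98]=0xe9, sp=0x98
body[0] sub  r3, r2, r6 → r3=0x52
body[1] add  r2, r2, #58 → r2=0x94
body[2] mov  r1, #0x41 → r1=0x41
body[3] sub  r6, r1, #37 → r6=0x1c
body[4] add  r3, r1, #49 → r3=0x72
body[5] add  r3, r2, r4 → r3=0x6e
body[6] add  r3, r6, r2 → r3=0xb0
body[7] mov  r2, #0x30 → r2=0x30
epilogue: pop r1=0xe9, sp=0x99
r0: callee-saved, written=False
r5: caller-saved, written=False
r6: caller-saved, written=True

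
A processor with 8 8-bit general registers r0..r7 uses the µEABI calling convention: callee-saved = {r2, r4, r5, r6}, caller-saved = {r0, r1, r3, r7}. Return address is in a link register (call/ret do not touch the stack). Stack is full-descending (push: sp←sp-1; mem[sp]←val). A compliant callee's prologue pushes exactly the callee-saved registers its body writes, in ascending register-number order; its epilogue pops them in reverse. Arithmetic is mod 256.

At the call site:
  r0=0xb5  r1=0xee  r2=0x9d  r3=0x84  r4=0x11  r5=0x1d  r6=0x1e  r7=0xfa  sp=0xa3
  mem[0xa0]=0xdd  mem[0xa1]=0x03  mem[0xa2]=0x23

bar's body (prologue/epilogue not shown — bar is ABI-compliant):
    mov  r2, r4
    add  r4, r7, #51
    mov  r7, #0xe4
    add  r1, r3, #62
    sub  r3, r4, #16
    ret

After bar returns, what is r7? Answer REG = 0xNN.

REG = 0xe4

prologue: push r2 → mem[0xa2]=0x9d, sp=0xa2
prologue: push r4 → mem[0xa1]=0x11, sp=0xa1
body[0] mov  r2, r4 → r2=0x11
body[1] add  r4, r7, #51 → r4=0x2d
body[2] mov  r7, #0xe4 → r7=0xe4
body[3] add  r1, r3, #62 → r1=0xc2
body[4] sub  r3, r4, #16 → r3=0x1d
epilogue: pop r4=0x11, sp=0xa2
epilogue: pop r2=0x9d, sp=0xa3
r7 is caller-saved → body value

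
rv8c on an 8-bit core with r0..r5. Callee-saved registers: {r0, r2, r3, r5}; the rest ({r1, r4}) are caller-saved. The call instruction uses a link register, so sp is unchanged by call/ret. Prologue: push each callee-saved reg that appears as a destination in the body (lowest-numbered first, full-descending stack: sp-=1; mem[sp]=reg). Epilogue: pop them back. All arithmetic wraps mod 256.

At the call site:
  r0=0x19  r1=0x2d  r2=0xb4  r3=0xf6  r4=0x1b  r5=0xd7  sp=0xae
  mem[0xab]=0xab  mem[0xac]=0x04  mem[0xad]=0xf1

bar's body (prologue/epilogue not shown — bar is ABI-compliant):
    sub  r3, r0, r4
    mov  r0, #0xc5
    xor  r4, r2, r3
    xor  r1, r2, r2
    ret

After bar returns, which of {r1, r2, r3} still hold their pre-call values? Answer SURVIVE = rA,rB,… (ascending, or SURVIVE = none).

SURVIVE = r2,r3

prologue: push r0 -> mem[0xad]=0x19, sp=0xad
prologue: push r3 -> mem[0xac]=0xf6, sp=0xac
body[0] sub  r3, r0, r4 -> r3=0xfe
body[1] mov  r0, #0xc5 -> r0=0xc5
body[2] xor  r4, r2, r3 -> r4=0x4a
body[3] xor  r1, r2, r2 -> r1=0x00
epilogue: pop r3=0xf6, sp=0xad
epilogue: pop r0=0x19, sp=0xae
r1: caller-saved, written=True
r2: callee-saved, written=False
r3: callee-saved, written=True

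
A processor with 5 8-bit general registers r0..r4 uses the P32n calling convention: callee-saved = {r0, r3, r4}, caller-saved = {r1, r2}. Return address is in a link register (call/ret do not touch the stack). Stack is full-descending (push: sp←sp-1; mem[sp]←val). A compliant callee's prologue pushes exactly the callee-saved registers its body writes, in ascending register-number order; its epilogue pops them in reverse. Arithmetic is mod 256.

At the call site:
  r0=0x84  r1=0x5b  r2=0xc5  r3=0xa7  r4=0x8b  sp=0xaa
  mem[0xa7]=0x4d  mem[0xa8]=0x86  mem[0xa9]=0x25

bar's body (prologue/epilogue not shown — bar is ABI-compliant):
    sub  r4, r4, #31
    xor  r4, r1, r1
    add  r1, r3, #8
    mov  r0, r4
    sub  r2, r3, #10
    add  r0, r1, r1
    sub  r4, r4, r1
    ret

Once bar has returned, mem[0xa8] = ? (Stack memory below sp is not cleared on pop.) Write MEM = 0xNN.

MEM = 0x8b

prologue: push r0 -> mem[0xa9]=0x84, sp=0xa9
prologue: push r4 -> mem[0xa8]=0x8b, sp=0xa8
body[0] sub  r4, r4, #31 -> r4=0x6c
body[1] xor  r4, r1, r1 -> r4=0x00
body[2] add  r1, r3, #8 -> r1=0xaf
body[3] mov  r0, r4 -> r0=0x00
body[4] sub  r2, r3, #10 -> r2=0x9d
body[5] add  r0, r1, r1 -> r0=0x5e
body[6] sub  r4, r4, r1 -> r4=0x51
epilogue: pop r4=0x8b, sp=0xa9
epilogue: pop r0=0x84, sp=0xaa
prologue pushed ['r0', 'r4'] at ['0xa9', '0xa8']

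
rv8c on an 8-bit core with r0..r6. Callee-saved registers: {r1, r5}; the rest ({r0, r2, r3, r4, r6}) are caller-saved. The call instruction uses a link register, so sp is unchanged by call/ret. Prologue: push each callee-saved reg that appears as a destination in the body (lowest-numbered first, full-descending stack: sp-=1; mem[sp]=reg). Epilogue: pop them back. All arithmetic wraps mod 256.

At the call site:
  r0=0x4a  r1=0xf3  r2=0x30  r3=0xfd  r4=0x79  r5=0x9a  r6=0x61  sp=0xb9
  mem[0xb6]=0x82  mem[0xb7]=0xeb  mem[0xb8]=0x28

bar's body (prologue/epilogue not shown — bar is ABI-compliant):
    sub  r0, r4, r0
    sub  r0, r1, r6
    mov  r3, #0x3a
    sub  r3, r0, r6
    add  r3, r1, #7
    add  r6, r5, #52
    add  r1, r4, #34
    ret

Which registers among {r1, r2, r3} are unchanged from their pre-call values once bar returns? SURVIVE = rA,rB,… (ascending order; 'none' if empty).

SURVIVE = r1,r2

prologue: push r1 → mem[0xb8]=0xf3, sp=0xb8
body[0] sub  r0, r4, r0 → r0=0x2f
body[1] sub  r0, r1, r6 → r0=0x92
body[2] mov  r3, #0x3a → r3=0x3a
body[3] sub  r3, r0, r6 → r3=0x31
body[4] add  r3, r1, #7 → r3=0xfa
body[5] add  r6, r5, #52 → r6=0xce
body[6] add  r1, r4, #34 → r1=0x9b
epilogue: pop r1=0xf3, sp=0xb9
r1: callee-saved, written=True
r2: caller-saved, written=False
r3: caller-saved, written=True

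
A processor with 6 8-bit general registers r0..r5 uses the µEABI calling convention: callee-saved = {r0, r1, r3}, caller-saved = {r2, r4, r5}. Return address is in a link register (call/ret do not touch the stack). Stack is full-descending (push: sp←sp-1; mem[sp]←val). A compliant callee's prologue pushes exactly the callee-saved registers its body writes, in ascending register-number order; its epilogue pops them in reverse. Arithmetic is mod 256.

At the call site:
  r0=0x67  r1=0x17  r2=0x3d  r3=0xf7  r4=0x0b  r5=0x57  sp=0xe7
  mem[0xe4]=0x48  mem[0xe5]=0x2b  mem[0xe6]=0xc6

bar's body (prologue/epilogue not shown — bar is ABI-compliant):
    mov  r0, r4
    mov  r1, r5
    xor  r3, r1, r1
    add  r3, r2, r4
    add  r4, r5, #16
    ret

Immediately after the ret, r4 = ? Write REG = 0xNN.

REG = 0x67

prologue: push r0 -> mem[0xe6]=0x67, sp=0xe6
prologue: push r1 -> mem[0xe5]=0x17, sp=0xe5
prologue: push r3 -> mem[0xe4]=0xf7, sp=0xe4
body[0] mov  r0, r4 -> r0=0x0b
body[1] mov  r1, r5 -> r1=0x57
body[2] xor  r3, r1, r1 -> r3=0x00
body[3] add  r3, r2, r4 -> r3=0x48
body[4] add  r4, r5, #16 -> r4=0x67
epilogue: pop r3=0xf7, sp=0xe5
epilogue: pop r1=0x17, sp=0xe6
epilogue: pop r0=0x67, sp=0xe7
r4 is caller-saved -> body value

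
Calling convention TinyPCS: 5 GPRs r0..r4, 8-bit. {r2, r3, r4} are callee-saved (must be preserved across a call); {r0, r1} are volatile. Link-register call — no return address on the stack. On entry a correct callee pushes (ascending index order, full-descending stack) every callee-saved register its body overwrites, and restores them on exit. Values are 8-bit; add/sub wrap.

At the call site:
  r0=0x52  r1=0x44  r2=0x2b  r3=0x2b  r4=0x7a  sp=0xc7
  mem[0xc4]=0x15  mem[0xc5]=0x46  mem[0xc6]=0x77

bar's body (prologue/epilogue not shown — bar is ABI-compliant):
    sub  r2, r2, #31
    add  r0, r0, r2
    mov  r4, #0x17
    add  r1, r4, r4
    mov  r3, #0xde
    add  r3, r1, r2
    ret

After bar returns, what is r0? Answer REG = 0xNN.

prologue: push r2 -> mem[0xc6]=0x2b, sp=0xc6
prologue: push r3 -> mem[0xc5]=0x2b, sp=0xc5
prologue: push r4 -> mem[0xc4]=0x7a, sp=0xc4
body[0] sub  r2, r2, #31 -> r2=0x0c
body[1] add  r0, r0, r2 -> r0=0x5e
body[2] mov  r4, #0x17 -> r4=0x17
body[3] add  r1, r4, r4 -> r1=0x2e
body[4] mov  r3, #0xde -> r3=0xde
body[5] add  r3, r1, r2 -> r3=0x3a
epilogue: pop r4=0x7a, sp=0xc5
epilogue: pop r3=0x2b, sp=0xc6
epilogue: pop r2=0x2b, sp=0xc7
r0 is caller-saved -> body value

REG = 0x5e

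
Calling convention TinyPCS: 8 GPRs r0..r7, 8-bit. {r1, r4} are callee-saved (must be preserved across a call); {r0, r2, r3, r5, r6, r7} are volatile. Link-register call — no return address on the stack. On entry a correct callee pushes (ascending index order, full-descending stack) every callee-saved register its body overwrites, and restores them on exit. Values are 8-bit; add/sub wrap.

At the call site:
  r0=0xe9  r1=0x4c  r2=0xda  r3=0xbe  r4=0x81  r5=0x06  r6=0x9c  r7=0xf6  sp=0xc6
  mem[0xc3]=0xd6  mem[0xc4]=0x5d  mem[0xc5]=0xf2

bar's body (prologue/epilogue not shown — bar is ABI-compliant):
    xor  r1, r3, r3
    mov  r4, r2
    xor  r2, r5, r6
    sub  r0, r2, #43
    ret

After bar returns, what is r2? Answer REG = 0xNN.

prologue: push r1 -> mem[0xc5]=0x4c, sp=0xc5
prologue: push r4 -> mem[0xc4]=0x81, sp=0xc4
body[0] xor  r1, r3, r3 -> r1=0x00
body[1] mov  r4, r2 -> r4=0xda
body[2] xor  r2, r5, r6 -> r2=0x9a
body[3] sub  r0, r2, #43 -> r0=0x6f
epilogue: pop r4=0x81, sp=0xc5
epilogue: pop r1=0x4c, sp=0xc6
r2 is caller-saved -> body value

REG = 0x9a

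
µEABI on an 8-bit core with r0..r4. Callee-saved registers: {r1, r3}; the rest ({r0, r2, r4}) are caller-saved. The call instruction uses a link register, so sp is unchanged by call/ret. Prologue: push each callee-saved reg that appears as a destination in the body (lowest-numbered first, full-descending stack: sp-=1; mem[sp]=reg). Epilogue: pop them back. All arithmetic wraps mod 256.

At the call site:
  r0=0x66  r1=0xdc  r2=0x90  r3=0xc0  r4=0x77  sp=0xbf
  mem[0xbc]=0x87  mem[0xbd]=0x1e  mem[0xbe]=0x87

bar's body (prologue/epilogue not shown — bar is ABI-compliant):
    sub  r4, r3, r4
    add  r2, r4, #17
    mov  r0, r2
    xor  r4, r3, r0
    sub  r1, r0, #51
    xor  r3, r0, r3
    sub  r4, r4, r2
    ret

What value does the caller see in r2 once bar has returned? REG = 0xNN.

REG = 0x5a

prologue: push r1 -> mem[0xbe]=0xdc, sp=0xbe
prologue: push r3 -> mem[0xbd]=0xc0, sp=0xbd
body[0] sub  r4, r3, r4 -> r4=0x49
body[1] add  r2, r4, #17 -> r2=0x5a
body[2] mov  r0, r2 -> r0=0x5a
body[3] xor  r4, r3, r0 -> r4=0x9a
body[4] sub  r1, r0, #51 -> r1=0x27
body[5] xor  r3, r0, r3 -> r3=0x9a
body[6] sub  r4, r4, r2 -> r4=0x40
epilogue: pop r3=0xc0, sp=0xbe
epilogue: pop r1=0xdc, sp=0xbf
r2 is caller-saved -> body value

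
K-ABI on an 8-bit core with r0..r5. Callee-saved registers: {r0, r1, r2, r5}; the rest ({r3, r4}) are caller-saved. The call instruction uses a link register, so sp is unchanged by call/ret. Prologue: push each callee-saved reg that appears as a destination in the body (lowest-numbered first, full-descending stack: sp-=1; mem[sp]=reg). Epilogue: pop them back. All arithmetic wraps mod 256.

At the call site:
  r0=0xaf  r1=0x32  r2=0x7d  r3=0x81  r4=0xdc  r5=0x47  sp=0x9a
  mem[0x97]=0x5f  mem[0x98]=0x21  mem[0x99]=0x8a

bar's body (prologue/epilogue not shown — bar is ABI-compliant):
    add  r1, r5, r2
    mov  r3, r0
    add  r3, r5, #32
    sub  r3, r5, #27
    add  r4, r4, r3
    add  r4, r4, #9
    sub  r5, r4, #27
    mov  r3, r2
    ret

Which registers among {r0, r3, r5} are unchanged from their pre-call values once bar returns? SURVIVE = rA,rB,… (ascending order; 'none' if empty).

SURVIVE = r0,r5

prologue: push r1 -> mem[0x99]=0x32, sp=0x99
prologue: push r5 -> mem[0x98]=0x47, sp=0x98
body[0] add  r1, r5, r2 -> r1=0xc4
body[1] mov  r3, r0 -> r3=0xaf
body[2] add  r3, r5, #32 -> r3=0x67
body[3] sub  r3, r5, #27 -> r3=0x2c
body[4] add  r4, r4, r3 -> r4=0x08
body[5] add  r4, r4, #9 -> r4=0x11
body[6] sub  r5, r4, #27 -> r5=0xf6
body[7] mov  r3, r2 -> r3=0x7d
epilogue: pop r5=0x47, sp=0x99
epilogue: pop r1=0x32, sp=0x9a
r0: callee-saved, written=False
r3: caller-saved, written=True
r5: callee-saved, written=True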